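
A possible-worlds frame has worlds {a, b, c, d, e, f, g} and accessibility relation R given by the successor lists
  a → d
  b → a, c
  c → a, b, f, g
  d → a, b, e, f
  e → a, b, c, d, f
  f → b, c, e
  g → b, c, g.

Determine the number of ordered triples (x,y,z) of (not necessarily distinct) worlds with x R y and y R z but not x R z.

31

Enumerating: (a,d,a), (a,d,b), (a,d,e), (a,d,f), (b,a,d), (b,c,b), (b,c,f), (b,c,g), (c,a,d), (c,b,c), (c,f,c), (c,f,e), … and 19 more.
Total: 31.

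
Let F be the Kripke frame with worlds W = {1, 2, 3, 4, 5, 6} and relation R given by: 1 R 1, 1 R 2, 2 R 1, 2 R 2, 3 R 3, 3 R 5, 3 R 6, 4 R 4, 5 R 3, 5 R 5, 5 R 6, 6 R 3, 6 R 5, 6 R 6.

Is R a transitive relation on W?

Yes

Transitive: yes — every two-step R-path is closed by a direct edge.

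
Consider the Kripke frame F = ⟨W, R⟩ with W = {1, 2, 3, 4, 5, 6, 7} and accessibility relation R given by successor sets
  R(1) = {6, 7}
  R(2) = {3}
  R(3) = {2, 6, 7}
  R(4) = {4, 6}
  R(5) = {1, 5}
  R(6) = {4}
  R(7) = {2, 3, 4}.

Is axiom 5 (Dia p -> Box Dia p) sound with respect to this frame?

No

Axiom 5 corresponds to the accessibility relation being Euclidean.
Euclidean: no — 1 R 6 and 1 R 7, but not 6 R 7.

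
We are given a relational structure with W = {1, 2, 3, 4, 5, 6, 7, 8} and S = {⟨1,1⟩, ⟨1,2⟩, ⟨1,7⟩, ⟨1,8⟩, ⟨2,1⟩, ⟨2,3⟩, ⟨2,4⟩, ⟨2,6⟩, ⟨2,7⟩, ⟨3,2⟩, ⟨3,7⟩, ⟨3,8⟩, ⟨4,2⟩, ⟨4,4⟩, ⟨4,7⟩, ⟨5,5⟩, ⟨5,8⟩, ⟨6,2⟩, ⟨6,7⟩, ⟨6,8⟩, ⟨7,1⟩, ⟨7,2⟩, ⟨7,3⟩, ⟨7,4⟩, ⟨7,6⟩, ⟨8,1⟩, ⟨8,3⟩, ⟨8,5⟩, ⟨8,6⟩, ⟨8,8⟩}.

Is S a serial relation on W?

Serial: yes — every world has a successor (e.g. 1 S 1).

Yes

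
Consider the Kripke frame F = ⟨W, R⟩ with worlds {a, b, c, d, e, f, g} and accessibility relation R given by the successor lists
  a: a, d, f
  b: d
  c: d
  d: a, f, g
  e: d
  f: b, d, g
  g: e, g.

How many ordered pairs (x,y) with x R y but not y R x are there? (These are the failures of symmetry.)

Enumerating: (a,f), (b,d), (c,d), (d,g), (e,d), (f,b), (f,g), (g,e).

8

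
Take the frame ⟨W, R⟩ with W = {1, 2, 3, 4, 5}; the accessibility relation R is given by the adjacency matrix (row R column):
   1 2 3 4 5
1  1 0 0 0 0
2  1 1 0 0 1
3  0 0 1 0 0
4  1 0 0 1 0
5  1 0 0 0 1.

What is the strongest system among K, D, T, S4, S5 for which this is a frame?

Serial (axiom D): yes — every world has a successor (e.g. 1 R 1).
Reflexive (axiom T): yes — every world is R-related to itself.
Transitive (axiom 4): yes — every two-step R-path is closed by a direct edge.
Euclidean (axiom 5): no — 2 R 1 and 2 R 5, but not 1 R 5.
So F validates K, D, T, S4; S5 would additionally require R to be Euclidean. The strongest is S4.

S4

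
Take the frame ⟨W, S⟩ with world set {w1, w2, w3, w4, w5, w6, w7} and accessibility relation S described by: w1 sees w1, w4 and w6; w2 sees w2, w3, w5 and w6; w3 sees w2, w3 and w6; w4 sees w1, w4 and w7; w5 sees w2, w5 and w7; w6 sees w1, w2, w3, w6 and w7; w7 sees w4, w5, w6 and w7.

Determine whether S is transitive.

Transitive: no — w1 S w4 and w4 S w7, but not w1 S w7.

No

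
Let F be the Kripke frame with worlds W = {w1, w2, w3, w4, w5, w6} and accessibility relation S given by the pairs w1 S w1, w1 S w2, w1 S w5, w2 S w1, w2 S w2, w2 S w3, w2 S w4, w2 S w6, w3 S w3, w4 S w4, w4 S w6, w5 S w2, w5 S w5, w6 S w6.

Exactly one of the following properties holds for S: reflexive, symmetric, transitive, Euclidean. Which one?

Reflexive: yes — every world is S-related to itself.
Symmetric: no — w1 S w5 but not w5 S w1.
Transitive: no — w1 S w2 and w2 S w3, but not w1 S w3.
Euclidean: no — w1 S w2 and w1 S w5, but not w2 S w5.
Only reflexive holds.

reflexive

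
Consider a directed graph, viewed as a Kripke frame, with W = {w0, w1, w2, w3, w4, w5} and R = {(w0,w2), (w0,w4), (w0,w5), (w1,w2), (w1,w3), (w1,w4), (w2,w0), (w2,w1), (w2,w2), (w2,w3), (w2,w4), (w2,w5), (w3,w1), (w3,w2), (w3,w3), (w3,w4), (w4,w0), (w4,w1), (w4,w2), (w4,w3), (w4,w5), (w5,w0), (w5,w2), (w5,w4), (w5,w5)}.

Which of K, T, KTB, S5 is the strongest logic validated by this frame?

K

Reflexive (axiom T): no — w0 is not related to itself.
Symmetric (axiom B): yes — every pair in R has its reverse in R.
Euclidean (axiom 5): no — w2 R w0 and w2 R w1, but not w0 R w1.
So F validates K; T would additionally require R to be reflexive. The strongest is K.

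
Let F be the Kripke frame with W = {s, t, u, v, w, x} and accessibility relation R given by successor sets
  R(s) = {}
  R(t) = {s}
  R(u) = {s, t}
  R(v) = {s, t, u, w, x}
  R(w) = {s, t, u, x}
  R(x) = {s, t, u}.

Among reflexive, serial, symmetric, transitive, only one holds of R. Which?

Reflexive: no — s is not related to itself.
Serial: no — s has no R-successor.
Symmetric: no — t R s but not s R t.
Transitive: yes — every two-step R-path is closed by a direct edge.
Only transitive holds.

transitive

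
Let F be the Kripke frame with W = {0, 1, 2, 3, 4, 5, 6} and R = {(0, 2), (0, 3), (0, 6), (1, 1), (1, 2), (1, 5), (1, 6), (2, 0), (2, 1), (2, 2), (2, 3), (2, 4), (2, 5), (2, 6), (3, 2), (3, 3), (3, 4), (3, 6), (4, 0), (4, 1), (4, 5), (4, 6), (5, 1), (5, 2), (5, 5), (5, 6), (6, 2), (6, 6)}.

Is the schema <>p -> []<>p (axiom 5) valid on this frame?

No

The schema 5 characterises exactly the Euclidean frames.
Euclidean: no — 0 R 6 and 0 R 3, but not 6 R 3.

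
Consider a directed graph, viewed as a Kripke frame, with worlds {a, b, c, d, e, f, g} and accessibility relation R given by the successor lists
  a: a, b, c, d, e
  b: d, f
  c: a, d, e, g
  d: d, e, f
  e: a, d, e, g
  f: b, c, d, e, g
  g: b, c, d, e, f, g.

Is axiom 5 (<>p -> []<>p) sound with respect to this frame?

The schema 5 characterises exactly the Euclidean frames.
Euclidean: no — a R b and a R c, but not b R c.

No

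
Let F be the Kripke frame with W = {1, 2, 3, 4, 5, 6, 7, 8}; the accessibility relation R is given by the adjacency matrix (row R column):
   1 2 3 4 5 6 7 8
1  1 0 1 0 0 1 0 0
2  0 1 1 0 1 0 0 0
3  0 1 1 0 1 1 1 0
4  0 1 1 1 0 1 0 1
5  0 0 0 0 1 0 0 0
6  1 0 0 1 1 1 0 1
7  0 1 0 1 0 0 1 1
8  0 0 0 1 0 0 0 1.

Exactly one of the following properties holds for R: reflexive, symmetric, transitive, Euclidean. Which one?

reflexive

Reflexive: yes — every world is R-related to itself.
Symmetric: no — 1 R 3 but not 3 R 1.
Transitive: no — 1 R 3 and 3 R 2, but not 1 R 2.
Euclidean: no — 1 R 6 and 1 R 3, but not 6 R 3.
Only reflexive holds.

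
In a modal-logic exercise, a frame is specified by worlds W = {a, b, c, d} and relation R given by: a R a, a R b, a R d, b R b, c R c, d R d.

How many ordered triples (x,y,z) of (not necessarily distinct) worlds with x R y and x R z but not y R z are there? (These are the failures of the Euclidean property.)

Enumerating: (a,b,a), (a,b,d), (a,d,a), (a,d,b).

4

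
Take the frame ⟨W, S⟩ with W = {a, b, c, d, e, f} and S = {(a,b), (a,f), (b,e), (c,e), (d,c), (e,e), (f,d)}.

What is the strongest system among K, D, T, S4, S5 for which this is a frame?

D

Serial (axiom D): yes — every world has a successor (e.g. a S b).
Reflexive (axiom T): no — a is not related to itself.
Transitive (axiom 4): no — a S b and b S e, but not a S e.
Euclidean (axiom 5): no — a S b and a S f, but not b S f.
So F validates K, D; T would additionally require S to be reflexive. The strongest is D.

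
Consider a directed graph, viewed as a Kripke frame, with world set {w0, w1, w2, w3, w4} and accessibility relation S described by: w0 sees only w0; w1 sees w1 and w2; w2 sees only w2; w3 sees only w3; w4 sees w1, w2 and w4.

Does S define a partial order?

Reflexive: yes — every world is S-related to itself.
Transitive: yes — every two-step S-path is closed by a direct edge.
Antisymmetric: yes — no distinct pair is related both ways.
So S is a partial order.

Yes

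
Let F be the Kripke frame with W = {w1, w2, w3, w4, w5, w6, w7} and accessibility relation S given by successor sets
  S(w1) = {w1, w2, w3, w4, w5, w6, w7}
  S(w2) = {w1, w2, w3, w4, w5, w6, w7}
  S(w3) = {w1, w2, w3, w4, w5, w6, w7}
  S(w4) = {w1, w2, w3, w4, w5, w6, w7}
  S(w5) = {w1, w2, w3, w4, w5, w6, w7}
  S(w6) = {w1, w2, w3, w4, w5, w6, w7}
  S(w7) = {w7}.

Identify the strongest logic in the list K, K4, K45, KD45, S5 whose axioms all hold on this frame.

K4

Transitive (axiom 4): yes — every two-step S-path is closed by a direct edge.
Euclidean (axiom 5): no — w1 S w7 and w1 S w2, but not w7 S w2.
Serial (axiom D): yes — every world has a successor (e.g. w1 S w1).
Reflexive (axiom T): yes — every world is S-related to itself.
So F validates K, K4; K45 would additionally require S to be Euclidean. The strongest is K4.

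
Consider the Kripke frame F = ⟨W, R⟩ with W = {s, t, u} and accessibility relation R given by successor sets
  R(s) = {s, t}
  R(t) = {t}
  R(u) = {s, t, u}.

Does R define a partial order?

Yes

Reflexive: yes — every world is R-related to itself.
Transitive: yes — every two-step R-path is closed by a direct edge.
Antisymmetric: yes — no distinct pair is related both ways.
So R is a partial order.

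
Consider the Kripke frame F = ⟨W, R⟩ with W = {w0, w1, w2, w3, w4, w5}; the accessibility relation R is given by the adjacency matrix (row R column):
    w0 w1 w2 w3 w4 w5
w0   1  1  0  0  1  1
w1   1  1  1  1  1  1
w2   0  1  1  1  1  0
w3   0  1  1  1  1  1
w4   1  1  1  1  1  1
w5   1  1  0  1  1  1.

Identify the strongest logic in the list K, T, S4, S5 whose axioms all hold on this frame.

T

Reflexive (axiom T): yes — every world is R-related to itself.
Transitive (axiom 4): no — w0 R w1 and w1 R w2, but not w0 R w2.
Euclidean (axiom 5): no — w1 R w0 and w1 R w2, but not w0 R w2.
So F validates K, T; S4 would additionally require R to be transitive. The strongest is T.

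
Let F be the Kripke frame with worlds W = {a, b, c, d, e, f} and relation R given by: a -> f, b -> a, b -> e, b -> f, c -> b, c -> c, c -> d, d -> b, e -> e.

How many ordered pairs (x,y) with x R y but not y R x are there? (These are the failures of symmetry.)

7

Enumerating: (a,f), (b,a), (b,e), (b,f), (c,b), (c,d), (d,b).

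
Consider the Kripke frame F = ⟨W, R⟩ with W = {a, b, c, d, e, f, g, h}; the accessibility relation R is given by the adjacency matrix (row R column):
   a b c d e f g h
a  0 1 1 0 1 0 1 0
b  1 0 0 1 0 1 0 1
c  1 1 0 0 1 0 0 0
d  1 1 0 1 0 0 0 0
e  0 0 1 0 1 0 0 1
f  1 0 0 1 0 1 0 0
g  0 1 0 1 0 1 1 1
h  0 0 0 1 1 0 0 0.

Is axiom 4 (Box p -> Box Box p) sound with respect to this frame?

By correspondence theory, 4 is valid on a frame iff R is transitive.
Transitive: no — a R b and b R d, but not a R d.

No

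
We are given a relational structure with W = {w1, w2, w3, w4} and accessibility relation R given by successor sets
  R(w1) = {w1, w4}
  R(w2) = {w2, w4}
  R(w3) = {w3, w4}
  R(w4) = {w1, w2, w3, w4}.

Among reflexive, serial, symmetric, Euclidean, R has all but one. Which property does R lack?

Reflexive: yes — every world is R-related to itself.
Serial: yes — every world has a successor (e.g. w1 R w1).
Symmetric: yes — every pair in R has its reverse in R.
Euclidean: no — w4 R w1 and w4 R w2, but not w1 R w2.
Only Euclidean fails.

Euclidean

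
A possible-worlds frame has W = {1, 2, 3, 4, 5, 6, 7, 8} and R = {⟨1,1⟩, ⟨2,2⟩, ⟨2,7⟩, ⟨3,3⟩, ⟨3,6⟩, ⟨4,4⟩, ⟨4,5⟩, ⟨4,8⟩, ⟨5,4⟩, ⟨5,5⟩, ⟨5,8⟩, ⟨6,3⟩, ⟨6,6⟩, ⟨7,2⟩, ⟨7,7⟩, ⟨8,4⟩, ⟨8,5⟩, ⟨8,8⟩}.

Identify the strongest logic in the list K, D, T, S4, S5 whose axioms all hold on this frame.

S5

Serial (axiom D): yes — every world has a successor (e.g. 1 R 1).
Reflexive (axiom T): yes — every world is R-related to itself.
Transitive (axiom 4): yes — every two-step R-path is closed by a direct edge.
Euclidean (axiom 5): yes — any two successors of a common world are R-related.
So F validates K, D, T, S4, S5. The strongest is S5.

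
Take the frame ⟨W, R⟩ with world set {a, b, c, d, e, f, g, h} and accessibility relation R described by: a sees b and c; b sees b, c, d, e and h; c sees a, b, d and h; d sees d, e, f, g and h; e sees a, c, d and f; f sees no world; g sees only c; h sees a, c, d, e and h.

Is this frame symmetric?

Symmetric: no — a R b but not b R a.

No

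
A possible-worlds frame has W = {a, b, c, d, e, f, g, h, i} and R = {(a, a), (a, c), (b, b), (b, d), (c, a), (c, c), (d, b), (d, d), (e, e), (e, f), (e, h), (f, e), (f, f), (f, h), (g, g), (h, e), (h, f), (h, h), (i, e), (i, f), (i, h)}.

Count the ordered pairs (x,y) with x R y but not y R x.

3

Enumerating: (i,e), (i,f), (i,h).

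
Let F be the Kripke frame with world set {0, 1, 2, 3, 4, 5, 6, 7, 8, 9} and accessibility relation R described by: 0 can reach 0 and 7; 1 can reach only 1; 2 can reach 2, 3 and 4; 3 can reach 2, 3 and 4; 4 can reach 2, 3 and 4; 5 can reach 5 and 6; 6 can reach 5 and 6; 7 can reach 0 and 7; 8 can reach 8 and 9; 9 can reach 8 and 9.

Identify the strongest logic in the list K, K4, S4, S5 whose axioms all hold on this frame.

Transitive (axiom 4): yes — every two-step R-path is closed by a direct edge.
Reflexive (axiom T): yes — every world is R-related to itself.
Euclidean (axiom 5): yes — any two successors of a common world are R-related.
So F validates K, K4, S4, S5. The strongest is S5.

S5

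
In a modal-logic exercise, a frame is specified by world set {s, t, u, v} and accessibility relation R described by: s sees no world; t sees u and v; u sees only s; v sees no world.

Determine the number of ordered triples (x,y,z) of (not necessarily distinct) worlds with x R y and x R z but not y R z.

Enumerating: (t,u,u), (t,u,v), (t,v,u), (t,v,v), (u,s,s).

5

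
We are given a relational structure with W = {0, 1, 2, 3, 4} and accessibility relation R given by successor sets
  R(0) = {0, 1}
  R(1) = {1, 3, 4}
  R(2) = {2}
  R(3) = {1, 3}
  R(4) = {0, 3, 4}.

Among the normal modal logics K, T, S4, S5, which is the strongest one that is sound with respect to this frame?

T

Reflexive (axiom T): yes — every world is R-related to itself.
Transitive (axiom 4): no — 0 R 1 and 1 R 3, but not 0 R 3.
Euclidean (axiom 5): no — 1 R 3 and 1 R 4, but not 3 R 4.
So F validates K, T; S4 would additionally require R to be transitive. The strongest is T.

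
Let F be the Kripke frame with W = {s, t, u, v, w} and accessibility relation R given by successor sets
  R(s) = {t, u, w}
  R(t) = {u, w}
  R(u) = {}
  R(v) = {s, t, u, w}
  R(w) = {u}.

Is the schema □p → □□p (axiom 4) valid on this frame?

By correspondence theory, 4 is valid on a frame iff R is transitive.
Transitive: yes — every two-step R-path is closed by a direct edge.

Yes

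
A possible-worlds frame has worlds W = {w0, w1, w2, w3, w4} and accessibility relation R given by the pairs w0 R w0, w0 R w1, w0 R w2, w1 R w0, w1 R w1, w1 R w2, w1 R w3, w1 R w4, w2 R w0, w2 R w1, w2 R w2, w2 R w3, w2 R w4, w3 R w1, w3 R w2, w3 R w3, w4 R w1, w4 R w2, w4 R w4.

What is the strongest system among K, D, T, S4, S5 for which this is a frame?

T

Serial (axiom D): yes — every world has a successor (e.g. w0 R w0).
Reflexive (axiom T): yes — every world is R-related to itself.
Transitive (axiom 4): no — w0 R w1 and w1 R w3, but not w0 R w3.
Euclidean (axiom 5): no — w1 R w0 and w1 R w3, but not w0 R w3.
So F validates K, D, T; S4 would additionally require R to be transitive. The strongest is T.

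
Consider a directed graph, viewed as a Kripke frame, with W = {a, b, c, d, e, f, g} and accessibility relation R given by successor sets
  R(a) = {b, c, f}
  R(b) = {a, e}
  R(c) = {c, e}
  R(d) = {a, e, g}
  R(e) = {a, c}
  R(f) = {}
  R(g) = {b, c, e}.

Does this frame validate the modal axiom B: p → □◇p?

The schema B characterises exactly the symmetric frames.
Symmetric: no — a R c but not c R a.

No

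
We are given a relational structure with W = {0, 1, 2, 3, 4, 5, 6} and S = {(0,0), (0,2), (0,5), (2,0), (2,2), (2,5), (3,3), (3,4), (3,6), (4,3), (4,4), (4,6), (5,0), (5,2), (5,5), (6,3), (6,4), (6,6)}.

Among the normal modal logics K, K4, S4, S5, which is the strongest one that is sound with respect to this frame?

Transitive (axiom 4): yes — every two-step S-path is closed by a direct edge.
Reflexive (axiom T): no — 1 is not related to itself.
Euclidean (axiom 5): yes — any two successors of a common world are S-related.
So F validates K, K4; S4 would additionally require S to be reflexive. The strongest is K4.

K4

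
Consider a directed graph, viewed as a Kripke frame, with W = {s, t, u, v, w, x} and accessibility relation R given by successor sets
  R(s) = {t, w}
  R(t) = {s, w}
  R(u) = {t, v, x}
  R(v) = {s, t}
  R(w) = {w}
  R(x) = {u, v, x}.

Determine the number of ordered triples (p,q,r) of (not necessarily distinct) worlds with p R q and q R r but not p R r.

Enumerating: (s,t,s), (t,s,t), (u,t,s), (u,t,w), (u,v,s), (u,x,u), (v,s,w), (v,t,w), (x,u,t), (x,v,s), (x,v,t).

11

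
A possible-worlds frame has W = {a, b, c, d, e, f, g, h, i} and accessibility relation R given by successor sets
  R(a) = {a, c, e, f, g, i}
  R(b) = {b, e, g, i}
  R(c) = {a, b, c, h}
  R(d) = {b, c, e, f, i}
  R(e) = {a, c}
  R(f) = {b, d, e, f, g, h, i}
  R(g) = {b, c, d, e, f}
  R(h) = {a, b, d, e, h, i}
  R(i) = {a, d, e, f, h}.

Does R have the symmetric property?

No

Symmetric: no — a R f but not f R a.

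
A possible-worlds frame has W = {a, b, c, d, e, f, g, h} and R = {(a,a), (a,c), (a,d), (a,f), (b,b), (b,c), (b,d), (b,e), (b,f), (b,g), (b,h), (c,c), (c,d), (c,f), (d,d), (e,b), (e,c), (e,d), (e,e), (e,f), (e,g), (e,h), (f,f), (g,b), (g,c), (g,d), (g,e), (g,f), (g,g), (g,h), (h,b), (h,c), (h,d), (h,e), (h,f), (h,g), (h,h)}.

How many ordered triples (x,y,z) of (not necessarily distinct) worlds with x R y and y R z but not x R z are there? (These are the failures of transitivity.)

0

R is transitive; there are no such tuples.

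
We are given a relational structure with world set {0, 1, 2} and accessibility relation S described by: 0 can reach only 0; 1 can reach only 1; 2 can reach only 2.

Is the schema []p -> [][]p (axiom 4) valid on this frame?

Yes

Axiom 4 corresponds to the accessibility relation being transitive.
Transitive: yes — every two-step S-path is closed by a direct edge.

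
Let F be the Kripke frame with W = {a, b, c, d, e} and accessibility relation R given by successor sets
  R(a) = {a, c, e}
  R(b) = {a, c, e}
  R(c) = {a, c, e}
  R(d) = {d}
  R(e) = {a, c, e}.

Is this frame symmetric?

No

Symmetric: no — b R a but not a R b.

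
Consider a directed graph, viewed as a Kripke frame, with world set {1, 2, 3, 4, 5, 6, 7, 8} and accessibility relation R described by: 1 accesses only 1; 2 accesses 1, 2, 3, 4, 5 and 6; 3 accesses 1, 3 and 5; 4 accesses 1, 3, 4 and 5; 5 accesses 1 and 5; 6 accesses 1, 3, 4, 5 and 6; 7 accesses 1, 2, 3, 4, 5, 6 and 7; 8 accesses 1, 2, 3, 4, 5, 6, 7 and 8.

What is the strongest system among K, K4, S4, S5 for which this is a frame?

S4

Transitive (axiom 4): yes — every two-step R-path is closed by a direct edge.
Reflexive (axiom T): yes — every world is R-related to itself.
Euclidean (axiom 5): no — 2 R 1 and 2 R 3, but not 1 R 3.
So F validates K, K4, S4; S5 would additionally require R to be Euclidean. The strongest is S4.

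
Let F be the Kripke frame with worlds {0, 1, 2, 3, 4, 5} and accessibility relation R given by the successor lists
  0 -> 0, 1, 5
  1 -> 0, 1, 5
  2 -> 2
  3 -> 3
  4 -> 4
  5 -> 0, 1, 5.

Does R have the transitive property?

Yes

Transitive: yes — every two-step R-path is closed by a direct edge.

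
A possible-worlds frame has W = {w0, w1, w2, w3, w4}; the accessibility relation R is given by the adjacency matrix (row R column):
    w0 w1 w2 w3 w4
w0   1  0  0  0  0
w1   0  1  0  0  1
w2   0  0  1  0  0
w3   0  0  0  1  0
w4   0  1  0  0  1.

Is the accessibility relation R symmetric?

Symmetric: yes — every pair in R has its reverse in R.

Yes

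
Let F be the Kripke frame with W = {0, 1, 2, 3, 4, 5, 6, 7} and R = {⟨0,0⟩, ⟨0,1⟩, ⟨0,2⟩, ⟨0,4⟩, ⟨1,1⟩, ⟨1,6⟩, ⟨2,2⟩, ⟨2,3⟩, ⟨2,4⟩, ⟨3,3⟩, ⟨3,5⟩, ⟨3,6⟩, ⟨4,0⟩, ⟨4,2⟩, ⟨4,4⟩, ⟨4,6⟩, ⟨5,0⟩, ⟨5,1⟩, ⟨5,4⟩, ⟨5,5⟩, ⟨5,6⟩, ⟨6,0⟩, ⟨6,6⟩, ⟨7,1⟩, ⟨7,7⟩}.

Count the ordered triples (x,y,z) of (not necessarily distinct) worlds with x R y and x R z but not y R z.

30

Enumerating: (0,1,0), (0,1,2), (0,1,4), (0,2,0), (0,2,1), (0,4,1), (1,6,1), (2,3,2), (2,3,4), (2,4,3), (3,5,3), (3,6,3), … and 18 more.
Total: 30.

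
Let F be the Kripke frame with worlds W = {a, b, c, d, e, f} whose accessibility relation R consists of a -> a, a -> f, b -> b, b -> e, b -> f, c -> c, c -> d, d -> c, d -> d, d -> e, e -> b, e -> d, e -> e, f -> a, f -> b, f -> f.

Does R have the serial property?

Yes

Serial: yes — every world has a successor (e.g. a R a).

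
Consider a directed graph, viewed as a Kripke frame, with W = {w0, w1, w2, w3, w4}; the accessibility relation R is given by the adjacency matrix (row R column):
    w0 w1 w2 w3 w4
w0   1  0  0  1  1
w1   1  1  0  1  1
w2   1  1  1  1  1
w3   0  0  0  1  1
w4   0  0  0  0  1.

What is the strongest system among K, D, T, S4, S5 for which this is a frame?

Serial (axiom D): yes — every world has a successor (e.g. w0 R w0).
Reflexive (axiom T): yes — every world is R-related to itself.
Transitive (axiom 4): yes — every two-step R-path is closed by a direct edge.
Euclidean (axiom 5): no — w0 R w4 and w0 R w3, but not w4 R w3.
So F validates K, D, T, S4; S5 would additionally require R to be Euclidean. The strongest is S4.

S4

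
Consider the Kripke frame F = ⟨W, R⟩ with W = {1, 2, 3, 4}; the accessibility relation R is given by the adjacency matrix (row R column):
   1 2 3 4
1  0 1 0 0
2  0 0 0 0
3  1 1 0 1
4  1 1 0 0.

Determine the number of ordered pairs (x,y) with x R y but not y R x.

6

Enumerating: (1,2), (3,1), (3,2), (3,4), (4,1), (4,2).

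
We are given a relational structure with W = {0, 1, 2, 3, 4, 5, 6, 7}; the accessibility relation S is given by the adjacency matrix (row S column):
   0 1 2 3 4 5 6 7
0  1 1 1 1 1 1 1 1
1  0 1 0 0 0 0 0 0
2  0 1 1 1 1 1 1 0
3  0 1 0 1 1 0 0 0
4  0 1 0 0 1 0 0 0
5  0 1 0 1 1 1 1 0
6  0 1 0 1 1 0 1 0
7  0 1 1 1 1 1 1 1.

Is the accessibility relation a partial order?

Yes

Reflexive: yes — every world is S-related to itself.
Transitive: yes — every two-step S-path is closed by a direct edge.
Antisymmetric: yes — no distinct pair is related both ways.
So S is a partial order.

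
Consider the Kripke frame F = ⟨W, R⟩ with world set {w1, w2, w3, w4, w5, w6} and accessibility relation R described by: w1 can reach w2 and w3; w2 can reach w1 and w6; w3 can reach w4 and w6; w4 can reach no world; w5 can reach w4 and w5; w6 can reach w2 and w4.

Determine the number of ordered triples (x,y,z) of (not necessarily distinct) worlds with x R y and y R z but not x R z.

Enumerating: (w1,w2,w1), (w1,w2,w6), (w1,w3,w4), (w1,w3,w6), (w2,w1,w2), (w2,w1,w3), (w2,w6,w2), (w2,w6,w4), (w3,w6,w2), (w6,w2,w1), (w6,w2,w6).

11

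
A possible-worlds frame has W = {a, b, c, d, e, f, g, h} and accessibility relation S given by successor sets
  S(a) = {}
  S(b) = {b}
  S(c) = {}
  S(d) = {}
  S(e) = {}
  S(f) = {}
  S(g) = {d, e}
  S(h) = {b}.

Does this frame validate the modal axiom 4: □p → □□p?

Axiom 4 corresponds to the accessibility relation being transitive.
Transitive: yes — every two-step S-path is closed by a direct edge.

Yes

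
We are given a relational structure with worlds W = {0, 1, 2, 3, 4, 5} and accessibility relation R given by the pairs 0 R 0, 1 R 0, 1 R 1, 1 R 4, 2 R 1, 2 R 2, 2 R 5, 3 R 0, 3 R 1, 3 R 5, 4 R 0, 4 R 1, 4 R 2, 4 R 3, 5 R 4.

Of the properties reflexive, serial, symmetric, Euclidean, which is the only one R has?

serial

Reflexive: no — 3 is not related to itself.
Serial: yes — every world has a successor (e.g. 0 R 0).
Symmetric: no — 1 R 0 but not 0 R 1.
Euclidean: no — 1 R 0 and 1 R 4, but not 0 R 4.
Only serial holds.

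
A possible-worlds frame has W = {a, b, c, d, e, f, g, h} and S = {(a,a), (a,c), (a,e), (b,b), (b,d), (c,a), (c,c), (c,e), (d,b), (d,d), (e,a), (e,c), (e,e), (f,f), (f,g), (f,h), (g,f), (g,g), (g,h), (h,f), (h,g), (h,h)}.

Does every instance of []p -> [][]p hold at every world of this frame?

Axiom 4 corresponds to the accessibility relation being transitive.
Transitive: yes — every two-step S-path is closed by a direct edge.

Yes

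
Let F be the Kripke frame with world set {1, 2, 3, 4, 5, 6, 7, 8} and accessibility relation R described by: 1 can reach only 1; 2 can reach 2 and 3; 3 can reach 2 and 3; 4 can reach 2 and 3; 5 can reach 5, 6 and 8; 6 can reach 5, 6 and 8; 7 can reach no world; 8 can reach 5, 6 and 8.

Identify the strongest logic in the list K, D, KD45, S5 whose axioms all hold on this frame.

K

Serial (axiom D): no — 7 has no R-successor.
Euclidean (axiom 5): yes — any two successors of a common world are R-related.
Transitive (axiom 4): yes — every two-step R-path is closed by a direct edge.
Reflexive (axiom T): no — 4 is not related to itself.
So F validates K; D would additionally require R to be serial. The strongest is K.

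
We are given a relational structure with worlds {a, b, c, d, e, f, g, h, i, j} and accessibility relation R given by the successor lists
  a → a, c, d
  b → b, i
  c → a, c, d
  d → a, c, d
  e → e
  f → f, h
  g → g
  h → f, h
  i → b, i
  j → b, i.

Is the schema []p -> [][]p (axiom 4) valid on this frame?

By correspondence theory, 4 is valid on a frame iff R is transitive.
Transitive: yes — every two-step R-path is closed by a direct edge.

Yes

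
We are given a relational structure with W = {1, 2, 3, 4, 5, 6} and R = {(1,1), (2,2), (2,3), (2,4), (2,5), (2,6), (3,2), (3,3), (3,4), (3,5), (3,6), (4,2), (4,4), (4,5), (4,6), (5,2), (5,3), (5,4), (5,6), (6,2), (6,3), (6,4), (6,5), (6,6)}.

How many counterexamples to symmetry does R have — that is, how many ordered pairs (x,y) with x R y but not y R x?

Enumerating: (3,4).

1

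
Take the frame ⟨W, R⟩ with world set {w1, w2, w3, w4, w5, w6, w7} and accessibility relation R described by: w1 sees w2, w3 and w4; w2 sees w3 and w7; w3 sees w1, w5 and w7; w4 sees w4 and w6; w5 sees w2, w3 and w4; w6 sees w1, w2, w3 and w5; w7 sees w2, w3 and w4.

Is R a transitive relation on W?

Transitive: no — w1 R w2 and w2 R w7, but not w1 R w7.

No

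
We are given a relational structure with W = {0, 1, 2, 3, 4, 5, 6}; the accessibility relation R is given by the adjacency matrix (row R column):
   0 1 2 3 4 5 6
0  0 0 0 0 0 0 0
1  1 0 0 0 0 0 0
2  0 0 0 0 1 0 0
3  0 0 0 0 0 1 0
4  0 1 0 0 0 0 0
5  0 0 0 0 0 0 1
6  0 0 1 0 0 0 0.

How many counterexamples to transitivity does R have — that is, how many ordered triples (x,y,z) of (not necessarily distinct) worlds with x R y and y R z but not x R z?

Enumerating: (2,4,1), (3,5,6), (4,1,0), (5,6,2), (6,2,4).

5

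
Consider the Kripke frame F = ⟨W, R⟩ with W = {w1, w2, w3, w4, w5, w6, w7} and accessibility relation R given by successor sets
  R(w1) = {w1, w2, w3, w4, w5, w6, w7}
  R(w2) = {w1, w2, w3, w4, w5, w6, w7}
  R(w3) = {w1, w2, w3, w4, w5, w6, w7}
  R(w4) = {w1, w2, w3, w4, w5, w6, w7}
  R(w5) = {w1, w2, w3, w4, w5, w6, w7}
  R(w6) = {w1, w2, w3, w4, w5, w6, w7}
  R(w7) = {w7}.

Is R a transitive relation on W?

Yes

Transitive: yes — every two-step R-path is closed by a direct edge.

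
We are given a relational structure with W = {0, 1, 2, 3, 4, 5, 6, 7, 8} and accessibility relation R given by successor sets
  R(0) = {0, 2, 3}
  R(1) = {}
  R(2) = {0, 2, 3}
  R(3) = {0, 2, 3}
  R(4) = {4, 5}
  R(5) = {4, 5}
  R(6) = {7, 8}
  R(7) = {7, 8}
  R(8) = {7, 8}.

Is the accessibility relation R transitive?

Transitive: yes — every two-step R-path is closed by a direct edge.

Yes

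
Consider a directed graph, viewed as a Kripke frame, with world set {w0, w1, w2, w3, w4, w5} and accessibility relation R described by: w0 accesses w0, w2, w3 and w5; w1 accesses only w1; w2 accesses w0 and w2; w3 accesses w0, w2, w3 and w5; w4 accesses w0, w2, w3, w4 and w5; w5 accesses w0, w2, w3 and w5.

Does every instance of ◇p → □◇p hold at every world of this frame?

The schema 5 characterises exactly the Euclidean frames.
Euclidean: no — w0 R w2 and w0 R w3, but not w2 R w3.

No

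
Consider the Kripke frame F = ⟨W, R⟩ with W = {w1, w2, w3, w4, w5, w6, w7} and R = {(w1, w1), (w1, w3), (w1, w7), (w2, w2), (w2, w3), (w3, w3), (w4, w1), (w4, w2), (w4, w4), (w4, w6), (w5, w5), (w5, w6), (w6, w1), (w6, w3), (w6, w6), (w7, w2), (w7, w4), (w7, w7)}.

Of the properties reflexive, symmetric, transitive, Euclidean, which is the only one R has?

Reflexive: yes — every world is R-related to itself.
Symmetric: no — w1 R w3 but not w3 R w1.
Transitive: no — w1 R w7 and w7 R w2, but not w1 R w2.
Euclidean: no — w1 R w3 and w1 R w7, but not w3 R w7.
Only reflexive holds.

reflexive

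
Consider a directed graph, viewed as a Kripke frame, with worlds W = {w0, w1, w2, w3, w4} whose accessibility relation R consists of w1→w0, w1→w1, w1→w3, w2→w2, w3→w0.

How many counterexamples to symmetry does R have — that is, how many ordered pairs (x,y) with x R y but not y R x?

3

Enumerating: (w1,w0), (w1,w3), (w3,w0).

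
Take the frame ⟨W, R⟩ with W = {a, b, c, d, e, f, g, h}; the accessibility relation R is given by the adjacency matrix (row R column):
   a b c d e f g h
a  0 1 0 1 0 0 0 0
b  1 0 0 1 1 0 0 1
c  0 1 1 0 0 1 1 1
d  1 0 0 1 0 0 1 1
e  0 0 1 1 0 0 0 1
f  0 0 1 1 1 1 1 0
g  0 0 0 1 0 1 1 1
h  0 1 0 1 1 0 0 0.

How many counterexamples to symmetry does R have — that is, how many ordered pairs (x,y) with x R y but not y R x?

Enumerating: (b,d), (b,e), (c,b), (c,g), (c,h), (e,c), (e,d), (f,d), (f,e), (g,h).

10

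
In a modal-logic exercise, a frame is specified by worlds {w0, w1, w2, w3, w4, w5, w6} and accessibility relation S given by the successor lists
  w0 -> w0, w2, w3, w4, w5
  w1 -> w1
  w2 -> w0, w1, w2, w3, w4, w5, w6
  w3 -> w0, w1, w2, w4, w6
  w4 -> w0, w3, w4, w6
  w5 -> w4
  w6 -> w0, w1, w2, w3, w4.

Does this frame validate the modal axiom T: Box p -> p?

Axiom T corresponds to the accessibility relation being reflexive.
Reflexive: no — w3 is not related to itself.

No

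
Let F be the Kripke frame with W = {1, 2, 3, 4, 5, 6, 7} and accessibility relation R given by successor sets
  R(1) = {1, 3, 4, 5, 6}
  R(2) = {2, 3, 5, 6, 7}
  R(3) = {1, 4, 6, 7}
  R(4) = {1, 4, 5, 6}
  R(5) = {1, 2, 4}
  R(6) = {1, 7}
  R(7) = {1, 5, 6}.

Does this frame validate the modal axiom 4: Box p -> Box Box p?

By correspondence theory, 4 is valid on a frame iff R is transitive.
Transitive: no — 1 R 3 and 3 R 7, but not 1 R 7.

No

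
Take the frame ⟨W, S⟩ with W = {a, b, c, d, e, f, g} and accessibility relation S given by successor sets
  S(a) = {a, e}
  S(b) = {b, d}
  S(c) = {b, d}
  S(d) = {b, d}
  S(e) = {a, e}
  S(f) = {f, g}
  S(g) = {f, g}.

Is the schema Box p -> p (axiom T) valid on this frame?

Axiom T corresponds to the accessibility relation being reflexive.
Reflexive: no — c is not related to itself.

No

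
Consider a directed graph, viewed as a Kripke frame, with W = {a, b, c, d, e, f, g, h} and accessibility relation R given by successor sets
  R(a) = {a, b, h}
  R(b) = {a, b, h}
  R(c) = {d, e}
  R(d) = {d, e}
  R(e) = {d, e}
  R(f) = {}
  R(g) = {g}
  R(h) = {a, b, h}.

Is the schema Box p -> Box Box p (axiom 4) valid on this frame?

Yes

The schema 4 characterises exactly the transitive frames.
Transitive: yes — every two-step R-path is closed by a direct edge.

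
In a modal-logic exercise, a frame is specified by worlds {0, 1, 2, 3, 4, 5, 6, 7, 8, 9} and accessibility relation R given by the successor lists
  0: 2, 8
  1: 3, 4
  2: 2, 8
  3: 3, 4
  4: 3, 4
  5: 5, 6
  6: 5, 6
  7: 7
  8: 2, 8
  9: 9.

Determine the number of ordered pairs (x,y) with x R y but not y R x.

Enumerating: (0,2), (0,8), (1,3), (1,4).

4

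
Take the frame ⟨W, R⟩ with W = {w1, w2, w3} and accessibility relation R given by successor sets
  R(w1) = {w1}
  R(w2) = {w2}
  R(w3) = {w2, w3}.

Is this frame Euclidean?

Euclidean: no — w3 R w2 and w3 R w3, but not w2 R w3.

No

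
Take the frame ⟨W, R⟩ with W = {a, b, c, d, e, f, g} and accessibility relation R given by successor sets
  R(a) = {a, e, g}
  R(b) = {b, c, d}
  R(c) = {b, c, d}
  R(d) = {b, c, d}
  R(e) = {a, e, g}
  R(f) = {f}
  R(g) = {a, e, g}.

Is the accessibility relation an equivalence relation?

Reflexive: yes — every world is R-related to itself.
Symmetric: yes — every pair in R has its reverse in R.
Transitive: yes — every two-step R-path is closed by a direct edge.
So R is an equivalence relation.

Yes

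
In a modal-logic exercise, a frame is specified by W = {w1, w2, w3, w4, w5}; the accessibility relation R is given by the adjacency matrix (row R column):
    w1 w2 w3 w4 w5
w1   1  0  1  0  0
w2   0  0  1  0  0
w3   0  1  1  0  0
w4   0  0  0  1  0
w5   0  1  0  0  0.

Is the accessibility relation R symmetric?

No

Symmetric: no — w1 R w3 but not w3 R w1.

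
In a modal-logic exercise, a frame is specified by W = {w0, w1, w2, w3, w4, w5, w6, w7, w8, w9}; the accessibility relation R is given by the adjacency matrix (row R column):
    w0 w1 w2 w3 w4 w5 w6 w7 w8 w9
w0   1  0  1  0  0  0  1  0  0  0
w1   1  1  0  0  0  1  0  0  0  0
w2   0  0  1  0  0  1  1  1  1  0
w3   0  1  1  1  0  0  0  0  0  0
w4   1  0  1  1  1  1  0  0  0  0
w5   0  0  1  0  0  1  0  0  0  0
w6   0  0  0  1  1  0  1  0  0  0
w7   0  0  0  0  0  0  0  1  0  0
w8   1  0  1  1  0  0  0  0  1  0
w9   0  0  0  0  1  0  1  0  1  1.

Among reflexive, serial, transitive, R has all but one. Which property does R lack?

Reflexive: yes — every world is R-related to itself.
Serial: yes — every world has a successor (e.g. w0 R w0).
Transitive: no — w0 R w2 and w2 R w5, but not w0 R w5.
Only transitive fails.

transitive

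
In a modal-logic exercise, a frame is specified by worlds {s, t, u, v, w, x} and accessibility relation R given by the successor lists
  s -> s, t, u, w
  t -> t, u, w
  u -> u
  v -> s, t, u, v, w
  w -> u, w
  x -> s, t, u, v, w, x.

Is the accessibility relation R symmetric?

No

Symmetric: no — s R t but not t R s.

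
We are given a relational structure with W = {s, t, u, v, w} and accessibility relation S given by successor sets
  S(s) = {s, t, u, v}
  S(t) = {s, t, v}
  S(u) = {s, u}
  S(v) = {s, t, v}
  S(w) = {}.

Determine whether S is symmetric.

Symmetric: yes — every pair in S has its reverse in S.

Yes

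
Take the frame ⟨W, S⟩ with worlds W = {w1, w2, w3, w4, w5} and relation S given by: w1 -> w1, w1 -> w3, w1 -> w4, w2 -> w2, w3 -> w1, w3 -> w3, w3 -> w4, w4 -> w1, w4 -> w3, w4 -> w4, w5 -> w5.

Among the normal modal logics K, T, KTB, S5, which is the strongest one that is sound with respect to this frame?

Reflexive (axiom T): yes — every world is S-related to itself.
Symmetric (axiom B): yes — every pair in S has its reverse in S.
Euclidean (axiom 5): yes — any two successors of a common world are S-related.
So F validates K, T, KTB, S5. The strongest is S5.

S5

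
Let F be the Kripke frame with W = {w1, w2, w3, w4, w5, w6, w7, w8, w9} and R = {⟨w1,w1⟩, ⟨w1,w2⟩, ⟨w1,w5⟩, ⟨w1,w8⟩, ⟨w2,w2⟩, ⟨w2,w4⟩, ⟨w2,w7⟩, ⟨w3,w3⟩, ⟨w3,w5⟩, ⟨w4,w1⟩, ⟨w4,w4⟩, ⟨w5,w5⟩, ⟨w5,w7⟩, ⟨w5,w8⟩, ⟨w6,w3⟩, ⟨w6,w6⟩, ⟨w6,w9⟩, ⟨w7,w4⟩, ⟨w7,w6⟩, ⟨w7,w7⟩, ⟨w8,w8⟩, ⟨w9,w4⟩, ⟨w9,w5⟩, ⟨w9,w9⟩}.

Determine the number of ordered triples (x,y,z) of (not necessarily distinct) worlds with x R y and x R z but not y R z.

29

Enumerating: (w1,w2,w1), (w1,w2,w5), (w1,w2,w8), (w1,w5,w1), (w1,w5,w2), (w1,w8,w1), (w1,w8,w2), (w1,w8,w5), (w2,w4,w2), (w2,w4,w7), (w2,w7,w2), (w3,w5,w3), … and 17 more.
Total: 29.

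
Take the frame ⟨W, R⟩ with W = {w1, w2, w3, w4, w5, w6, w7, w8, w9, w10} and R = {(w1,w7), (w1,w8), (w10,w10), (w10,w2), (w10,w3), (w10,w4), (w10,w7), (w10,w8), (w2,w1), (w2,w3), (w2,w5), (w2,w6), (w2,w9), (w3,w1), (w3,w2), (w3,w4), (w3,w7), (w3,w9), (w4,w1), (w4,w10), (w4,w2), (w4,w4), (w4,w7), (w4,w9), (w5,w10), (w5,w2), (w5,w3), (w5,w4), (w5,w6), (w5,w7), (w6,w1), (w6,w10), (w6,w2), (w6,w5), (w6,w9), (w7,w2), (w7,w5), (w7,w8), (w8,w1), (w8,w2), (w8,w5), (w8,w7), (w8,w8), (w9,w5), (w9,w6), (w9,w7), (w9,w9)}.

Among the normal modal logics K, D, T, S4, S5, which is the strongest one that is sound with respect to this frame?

Serial (axiom D): yes — every world has a successor (e.g. w1 R w7).
Reflexive (axiom T): no — w1 is not related to itself.
Transitive (axiom 4): no — w1 R w7 and w7 R w2, but not w1 R w2.
Euclidean (axiom 5): no — w10 R w2 and w10 R w4, but not w2 R w4.
So F validates K, D; T would additionally require R to be reflexive. The strongest is D.

D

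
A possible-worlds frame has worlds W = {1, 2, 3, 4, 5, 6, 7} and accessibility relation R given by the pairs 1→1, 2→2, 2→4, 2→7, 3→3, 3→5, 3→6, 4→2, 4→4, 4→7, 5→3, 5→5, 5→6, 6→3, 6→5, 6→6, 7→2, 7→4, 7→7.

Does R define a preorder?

Reflexive: yes — every world is R-related to itself.
Transitive: yes — every two-step R-path is closed by a direct edge.
So R is a preorder.

Yes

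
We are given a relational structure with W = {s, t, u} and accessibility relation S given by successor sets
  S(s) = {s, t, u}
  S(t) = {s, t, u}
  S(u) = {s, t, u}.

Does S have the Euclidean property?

Euclidean: yes — any two successors of a common world are S-related.

Yes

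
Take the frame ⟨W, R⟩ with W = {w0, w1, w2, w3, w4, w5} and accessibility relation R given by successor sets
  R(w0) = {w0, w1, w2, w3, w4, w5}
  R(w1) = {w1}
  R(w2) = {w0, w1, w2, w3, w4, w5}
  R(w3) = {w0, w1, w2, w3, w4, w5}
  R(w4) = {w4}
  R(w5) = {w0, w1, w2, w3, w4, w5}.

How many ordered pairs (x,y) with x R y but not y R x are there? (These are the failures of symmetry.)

8

Enumerating: (w0,w1), (w0,w4), (w2,w1), (w2,w4), (w3,w1), (w3,w4), (w5,w1), (w5,w4).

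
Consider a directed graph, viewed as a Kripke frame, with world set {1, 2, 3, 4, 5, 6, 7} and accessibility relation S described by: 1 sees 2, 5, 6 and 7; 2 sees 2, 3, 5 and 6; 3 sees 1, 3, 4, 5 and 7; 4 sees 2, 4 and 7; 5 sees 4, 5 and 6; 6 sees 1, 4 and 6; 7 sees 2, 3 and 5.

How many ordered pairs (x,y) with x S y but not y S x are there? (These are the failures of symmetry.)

16

Enumerating: (1,2), (1,5), (1,7), (2,3), (2,5), (2,6), (3,1), (3,4), (3,5), (4,2), (4,7), (5,4), (5,6), (6,4), (7,2), (7,5).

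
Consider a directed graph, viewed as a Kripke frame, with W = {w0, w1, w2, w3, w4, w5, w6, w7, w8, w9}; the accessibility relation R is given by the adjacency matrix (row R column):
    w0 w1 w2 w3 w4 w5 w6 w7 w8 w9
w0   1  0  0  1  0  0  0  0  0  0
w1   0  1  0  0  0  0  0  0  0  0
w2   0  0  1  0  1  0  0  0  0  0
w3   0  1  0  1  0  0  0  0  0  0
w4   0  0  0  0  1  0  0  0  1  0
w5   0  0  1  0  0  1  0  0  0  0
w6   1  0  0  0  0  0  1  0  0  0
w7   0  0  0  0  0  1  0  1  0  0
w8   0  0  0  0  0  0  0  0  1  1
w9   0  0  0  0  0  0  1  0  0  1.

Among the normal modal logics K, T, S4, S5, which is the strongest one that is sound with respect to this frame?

Reflexive (axiom T): yes — every world is R-related to itself.
Transitive (axiom 4): no — w0 R w3 and w3 R w1, but not w0 R w1.
Euclidean (axiom 5): no — w0 R w3 and w0 R w0, but not w3 R w0.
So F validates K, T; S4 would additionally require R to be transitive. The strongest is T.

T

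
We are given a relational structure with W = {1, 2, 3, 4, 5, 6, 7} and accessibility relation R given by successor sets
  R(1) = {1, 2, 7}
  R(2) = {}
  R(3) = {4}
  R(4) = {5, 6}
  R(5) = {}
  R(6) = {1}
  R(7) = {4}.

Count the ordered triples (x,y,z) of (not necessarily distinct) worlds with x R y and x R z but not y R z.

12

Enumerating: (1,2,1), (1,2,2), (1,2,7), (1,7,1), (1,7,2), (1,7,7), (3,4,4), (4,5,5), (4,5,6), (4,6,5), (4,6,6), (7,4,4).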